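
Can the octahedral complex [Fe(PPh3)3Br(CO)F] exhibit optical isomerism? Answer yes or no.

In an octahedral complex each vertex has one trans partner and four cis neighbours.
There are 4 geometric isomers: PPh3 mer (3 arrangements); PPh3 fac (chiral).
One of these lacks any improper symmetry element and so occurs as an enantiomeric pair, giving 4 + 1 = 5 stereoisomers in total.

yes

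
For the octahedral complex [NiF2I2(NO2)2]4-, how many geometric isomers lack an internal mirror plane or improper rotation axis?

1

The distinct arrangements are (5 in all): F trans, I trans, NO2 trans; F trans, I cis, NO2 cis; F cis, I cis, NO2 trans; F cis, I cis, NO2 cis (chiral); F cis, I trans, NO2 cis.
One of these lacks any improper symmetry element and so occurs as an enantiomeric pair, giving 5 + 1 = 6 stereoisomers in total.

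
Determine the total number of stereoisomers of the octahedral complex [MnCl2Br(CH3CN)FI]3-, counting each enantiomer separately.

15

An octahedron has six vertices in three trans pairs; every non-trans pair is cis.
Exhaustive case analysis gives 9 geometric isomers.
Of these, 6 lack any improper symmetry element and so occur as enantiomeric pairs, giving 9 + 6 = 15 stereoisomers in total.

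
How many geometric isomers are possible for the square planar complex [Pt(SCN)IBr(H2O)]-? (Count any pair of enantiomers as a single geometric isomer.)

In a square planar complex each vertex has one trans partner and two cis neighbours.
There are 3 geometric isomers: (Br/I trans, H2O/SCN trans); (Br/SCN trans, H2O/I trans); (Br/H2O trans, I/SCN trans).

3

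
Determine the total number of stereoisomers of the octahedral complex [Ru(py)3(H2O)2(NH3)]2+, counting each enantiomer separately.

An octahedron has six vertices in three trans pairs; every non-trans pair is cis.
There are 3 geometric isomers: py mer, H2O trans; py mer, H2O cis; py fac, H2O cis.
Each arrangement has an internal mirror plane or centre of symmetry, so none is chiral.

3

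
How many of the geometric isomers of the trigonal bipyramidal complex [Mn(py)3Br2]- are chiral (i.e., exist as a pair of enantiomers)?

A trigonal bipyramid has two axial and three equatorial sites, which are chemically inequivalent.
Systematic placement gives 3 geometric isomers: Br both axial; Br one axial, one equatorial; Br both equatorial.
Each arrangement has an internal mirror plane or centre of symmetry, so none is chiral.

0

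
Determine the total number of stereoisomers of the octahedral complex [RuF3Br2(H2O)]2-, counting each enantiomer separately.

3

An octahedron has six vertices in three trans pairs; every non-trans pair is cis.
The distinct arrangements are (3 in all): F mer, Br trans; F fac, Br cis; F mer, Br cis.
Each arrangement has an internal mirror plane or centre of symmetry, so none is chiral.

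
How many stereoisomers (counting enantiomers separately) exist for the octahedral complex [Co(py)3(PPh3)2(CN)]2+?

3

The six octahedral sites form three mutually perpendicular trans pairs.
Systematic placement gives 3 geometric isomers: py mer, PPh3 cis; py mer, PPh3 trans; py fac, PPh3 cis.
Each arrangement has an internal mirror plane or centre of symmetry, so none is chiral.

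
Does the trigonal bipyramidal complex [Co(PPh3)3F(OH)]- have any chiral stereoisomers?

In a trigonal bipyramid the two axial positions differ from the three equatorial ones.
The distinct arrangements are (4 in all): F axial, OH axial; F axial, OH equatorial; F equatorial, OH axial; F equatorial, OH equatorial.
Each arrangement has an internal mirror plane or centre of symmetry, so none is chiral.

no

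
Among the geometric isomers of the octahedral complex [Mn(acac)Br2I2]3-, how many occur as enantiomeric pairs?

The six octahedral sites form three mutually perpendicular trans pairs.
Each acac is bidentate and must span two cis positions.
Systematic placement gives 3 geometric isomers: Br trans, I cis; Br cis, I cis (chiral); Br cis, I trans.
One of these lacks any improper symmetry element and so occurs as an enantiomeric pair, giving 3 + 1 = 4 stereoisomers in total.

1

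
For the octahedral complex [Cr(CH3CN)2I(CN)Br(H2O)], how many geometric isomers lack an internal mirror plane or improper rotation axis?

The six octahedral sites form three mutually perpendicular trans pairs.
Systematic enumeration (placing each ligand type in turn and discarding arrangements equivalent by rotation or reflection) gives 9 geometric isomers.
Of these, 6 lack any improper symmetry element and so occur as enantiomeric pairs, giving 9 + 6 = 15 stereoisomers in total.

6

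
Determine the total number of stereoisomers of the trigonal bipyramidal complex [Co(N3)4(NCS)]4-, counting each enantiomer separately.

The distinct arrangements are (2 in all): NCS equatorial; NCS axial.
Each arrangement has an internal mirror plane or centre of symmetry, so none is chiral.

2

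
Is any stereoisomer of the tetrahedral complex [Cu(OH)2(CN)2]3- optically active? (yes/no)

All four vertices of a tetrahedron are equivalent and mutually adjacent, so cis/trans isomerism cannot arise.
Only one geometric arrangement is possible.

no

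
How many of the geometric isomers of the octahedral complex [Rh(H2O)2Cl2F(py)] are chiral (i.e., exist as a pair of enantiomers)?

In an octahedral complex each vertex has one trans partner and four cis neighbours.
Working through the distinct placements yields 6 geometric isomers: H2O cis, Cl trans; H2O trans, Cl trans; H2O cis, Cl cis (3 arrangements, 2 chiral); H2O trans, Cl cis.
Of these, 2 lack any improper symmetry element and so occur as enantiomeric pairs, giving 6 + 2 = 8 stereoisomers in total.

2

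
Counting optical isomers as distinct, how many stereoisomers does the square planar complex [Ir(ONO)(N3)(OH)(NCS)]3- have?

3

The distinct arrangements are (3 in all): (N3/OH trans, NCS/ONO trans); (N3/ONO trans, NCS/OH trans); (N3/NCS trans, OH/ONO trans).
Each arrangement has an internal mirror plane or centre of symmetry, so none is chiral.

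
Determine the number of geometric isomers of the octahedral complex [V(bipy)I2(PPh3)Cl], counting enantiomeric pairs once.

An octahedron has six vertices in three trans pairs; every non-trans pair is cis.
Each bipy is bidentate and must span two cis positions.
There are 4 geometric isomers: I cis (3 arrangements, 2 chiral); I trans.

4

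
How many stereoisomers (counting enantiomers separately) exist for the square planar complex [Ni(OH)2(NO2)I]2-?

A square has two trans pairs of vertices; adjacent vertices are cis.
The distinct arrangements are (2 in all): OH cis; OH trans.
Each arrangement has an internal mirror plane or centre of symmetry, so none is chiral.

2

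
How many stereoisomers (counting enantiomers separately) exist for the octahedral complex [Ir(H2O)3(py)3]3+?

The distinct arrangements are (2 in all): H2O mer; H2O fac.
Each arrangement has an internal mirror plane or centre of symmetry, so none is chiral.

2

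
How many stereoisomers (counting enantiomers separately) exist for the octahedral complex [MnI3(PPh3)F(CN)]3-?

5

In an octahedral complex each vertex has one trans partner and four cis neighbours.
Working through the distinct placements yields 4 geometric isomers: I mer (3 arrangements); I fac (chiral).
One of these lacks any improper symmetry element and so occurs as an enantiomeric pair, giving 4 + 1 = 5 stereoisomers in total.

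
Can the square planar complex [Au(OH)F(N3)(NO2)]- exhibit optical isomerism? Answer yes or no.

no

A square has two trans pairs of vertices; adjacent vertices are cis.
Systematic placement gives 3 geometric isomers: (F/NO2 trans, N3/OH trans); (F/OH trans, N3/NO2 trans); (F/N3 trans, NO2/OH trans).
Each arrangement has an internal mirror plane or centre of symmetry, so none is chiral.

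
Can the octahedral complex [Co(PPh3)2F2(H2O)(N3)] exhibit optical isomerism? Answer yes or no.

An octahedron has six vertices in three trans pairs; every non-trans pair is cis.
Systematic placement gives 6 geometric isomers: PPh3 trans, F trans; PPh3 cis, F trans; PPh3 trans, F cis; PPh3 cis, F cis (3 arrangements, 2 chiral).
Of these, 2 lack any improper symmetry element and so occur as enantiomeric pairs, giving 6 + 2 = 8 stereoisomers in total.

yes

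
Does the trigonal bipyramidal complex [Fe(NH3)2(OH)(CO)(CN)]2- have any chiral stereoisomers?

A trigonal bipyramid has two axial and three equatorial sites, which are chemically inequivalent.
Exhaustive case analysis gives 7 geometric isomers.
Of these, 3 lack any improper symmetry element and so occur as enantiomeric pairs, giving 7 + 3 = 10 stereoisomers in total.

yes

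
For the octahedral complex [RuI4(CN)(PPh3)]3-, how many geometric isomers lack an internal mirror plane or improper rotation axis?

0

An octahedron has six vertices in three trans pairs; every non-trans pair is cis.
There are 2 geometric isomers: CN and PPh3 mutually cis; CN and PPh3 mutually trans.
Each arrangement has an internal mirror plane or centre of symmetry, so none is chiral.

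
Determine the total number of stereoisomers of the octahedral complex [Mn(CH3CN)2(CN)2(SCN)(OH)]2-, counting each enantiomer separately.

The six octahedral sites form three mutually perpendicular trans pairs.
Systematic placement gives 6 geometric isomers: CH3CN trans, CN trans; CH3CN trans, CN cis; CH3CN cis, CN cis (3 arrangements, 2 chiral); CH3CN cis, CN trans.
Of these, 2 lack any improper symmetry element and so occur as enantiomeric pairs, giving 6 + 2 = 8 stereoisomers in total.

8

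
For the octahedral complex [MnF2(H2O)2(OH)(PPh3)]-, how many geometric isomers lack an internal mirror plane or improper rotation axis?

The distinct arrangements are (6 in all): F trans, H2O trans; F trans, H2O cis; F cis, H2O cis (3 arrangements, 2 chiral); F cis, H2O trans.
Of these, 2 lack any improper symmetry element and so occur as enantiomeric pairs, giving 6 + 2 = 8 stereoisomers in total.

2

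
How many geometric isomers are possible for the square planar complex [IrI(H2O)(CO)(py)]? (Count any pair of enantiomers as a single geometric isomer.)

3

In a square planar complex each vertex has one trans partner and two cis neighbours.
The distinct arrangements are (3 in all): (CO/I trans, H2O/py trans); (CO/py trans, H2O/I trans); (CO/H2O trans, I/py trans).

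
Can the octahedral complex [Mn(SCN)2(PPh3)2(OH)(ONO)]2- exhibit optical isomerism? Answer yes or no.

yes

The distinct arrangements are (6 in all): SCN trans, PPh3 trans; SCN cis, PPh3 cis (3 arrangements, 2 chiral); SCN trans, PPh3 cis; SCN cis, PPh3 trans.
Of these, 2 lack any improper symmetry element and so occur as enantiomeric pairs, giving 6 + 2 = 8 stereoisomers in total.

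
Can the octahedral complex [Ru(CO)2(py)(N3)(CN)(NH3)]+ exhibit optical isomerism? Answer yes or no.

yes

An octahedron has six vertices in three trans pairs; every non-trans pair is cis.
Systematic enumeration (placing each ligand type in turn and discarding arrangements equivalent by rotation or reflection) gives 9 geometric isomers.
Of these, 6 lack any improper symmetry element and so occur as enantiomeric pairs, giving 9 + 6 = 15 stereoisomers in total.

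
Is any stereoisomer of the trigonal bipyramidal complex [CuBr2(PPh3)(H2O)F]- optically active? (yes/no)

yes

In a trigonal bipyramid the two axial positions differ from the three equatorial ones.
Placing the ligands in turn and identifying arrangements related by rotation or reflection leaves 7 distinct geometric isomers.
Of these, 3 lack any improper symmetry element and so occur as enantiomeric pairs, giving 7 + 3 = 10 stereoisomers in total.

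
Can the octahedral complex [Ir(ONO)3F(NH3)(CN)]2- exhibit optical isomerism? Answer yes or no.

yes

Systematic placement gives 4 geometric isomers: ONO mer (3 arrangements); ONO fac (chiral).
One of these lacks any improper symmetry element and so occurs as an enantiomeric pair, giving 4 + 1 = 5 stereoisomers in total.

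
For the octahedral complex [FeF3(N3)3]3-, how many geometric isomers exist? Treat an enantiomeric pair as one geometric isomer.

2

The six octahedral sites form three mutually perpendicular trans pairs.
Systematic placement gives 2 geometric isomers: F mer; F fac.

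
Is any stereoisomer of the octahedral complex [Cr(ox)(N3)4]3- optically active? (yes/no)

The six octahedral sites form three mutually perpendicular trans pairs.
Each ox is bidentate and must span two cis positions.
Only one geometric arrangement is possible.

no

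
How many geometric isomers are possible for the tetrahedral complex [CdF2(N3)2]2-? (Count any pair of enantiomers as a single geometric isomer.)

In a tetrahedral complex all four positions are equivalent and every pair of ligands is adjacent — there is no cis/trans distinction.
Only one geometric arrangement is possible.

1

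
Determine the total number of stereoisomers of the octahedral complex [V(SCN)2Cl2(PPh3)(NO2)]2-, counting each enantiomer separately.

8

The six octahedral sites form three mutually perpendicular trans pairs.
There are 6 geometric isomers: SCN trans, Cl trans; SCN cis, Cl trans; SCN trans, Cl cis; SCN cis, Cl cis (3 arrangements, 2 chiral).
Of these, 2 lack any improper symmetry element and so occur as enantiomeric pairs, giving 6 + 2 = 8 stereoisomers in total.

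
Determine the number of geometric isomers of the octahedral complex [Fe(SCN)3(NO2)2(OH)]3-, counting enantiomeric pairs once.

Working through the distinct placements yields 3 geometric isomers: SCN mer, NO2 trans; SCN mer, NO2 cis; SCN fac, NO2 cis.

3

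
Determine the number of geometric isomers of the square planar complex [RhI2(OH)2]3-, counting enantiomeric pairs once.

2

In a square planar complex each vertex has one trans partner and two cis neighbours.
The distinct arrangements are (2 in all): I cis; I trans.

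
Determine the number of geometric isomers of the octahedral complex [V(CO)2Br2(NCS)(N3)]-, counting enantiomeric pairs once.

6

In an octahedral complex each vertex has one trans partner and four cis neighbours.
Systematic placement gives 6 geometric isomers: CO trans, Br trans; CO cis, Br trans; CO cis, Br cis (3 arrangements, 2 chiral); CO trans, Br cis.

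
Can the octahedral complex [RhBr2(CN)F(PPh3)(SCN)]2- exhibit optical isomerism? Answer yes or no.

yes

The six octahedral sites form three mutually perpendicular trans pairs.
Exhaustive case analysis gives 9 geometric isomers.
Of these, 6 lack any improper symmetry element and so occur as enantiomeric pairs, giving 9 + 6 = 15 stereoisomers in total.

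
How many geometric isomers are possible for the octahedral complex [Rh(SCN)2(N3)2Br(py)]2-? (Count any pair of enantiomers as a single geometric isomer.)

In an octahedral complex each vertex has one trans partner and four cis neighbours.
The distinct arrangements are (6 in all): SCN cis, N3 cis (3 arrangements, 2 chiral); SCN trans, N3 cis; SCN cis, N3 trans; SCN trans, N3 trans.

6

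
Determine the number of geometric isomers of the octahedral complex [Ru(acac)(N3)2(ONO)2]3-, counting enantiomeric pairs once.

The six octahedral sites form three mutually perpendicular trans pairs.
Each acac is bidentate and must span two cis positions.
The distinct arrangements are (3 in all): N3 trans, ONO cis; N3 cis, ONO cis (chiral); N3 cis, ONO trans.

3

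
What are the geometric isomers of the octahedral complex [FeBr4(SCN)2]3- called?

cis and trans

In an octahedral complex each vertex has one trans partner and four cis neighbours.
There are 2 geometric isomers: SCN trans; SCN cis.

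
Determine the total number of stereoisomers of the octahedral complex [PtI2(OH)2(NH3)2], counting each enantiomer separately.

6

Systematic placement gives 5 geometric isomers: I trans, OH trans, NH3 trans; I trans, OH cis, NH3 cis; I cis, OH trans, NH3 cis; I cis, OH cis, NH3 cis (chiral); I cis, OH cis, NH3 trans.
One of these lacks any improper symmetry element and so occurs as an enantiomeric pair, giving 5 + 1 = 6 stereoisomers in total.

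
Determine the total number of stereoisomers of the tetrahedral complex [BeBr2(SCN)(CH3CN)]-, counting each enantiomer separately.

In a tetrahedral complex all four positions are equivalent and every pair of ligands is adjacent — there is no cis/trans distinction.
Only one geometric arrangement is possible.

1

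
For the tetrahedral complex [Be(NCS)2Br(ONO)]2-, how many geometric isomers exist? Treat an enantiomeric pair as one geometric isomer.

1

All four vertices of a tetrahedron are equivalent and mutually adjacent, so cis/trans isomerism cannot arise.
Only one geometric arrangement is possible.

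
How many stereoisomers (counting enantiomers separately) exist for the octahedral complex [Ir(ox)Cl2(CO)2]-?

An octahedron has six vertices in three trans pairs; every non-trans pair is cis.
Each ox is bidentate and must span two cis positions.
Systematic placement gives 3 geometric isomers: Cl cis, CO trans; Cl cis, CO cis (chiral); Cl trans, CO cis.
One of these lacks any improper symmetry element and so occurs as an enantiomeric pair, giving 3 + 1 = 4 stereoisomers in total.

4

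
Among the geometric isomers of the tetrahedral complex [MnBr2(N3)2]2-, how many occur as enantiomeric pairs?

0

In a tetrahedral complex all four positions are equivalent and every pair of ligands is adjacent — there is no cis/trans distinction.
Only one geometric arrangement is possible.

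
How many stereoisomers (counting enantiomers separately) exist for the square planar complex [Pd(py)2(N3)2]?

2

A square has two trans pairs of vertices; adjacent vertices are cis.
Systematic placement gives 2 geometric isomers: py cis; py trans.
Each arrangement has an internal mirror plane or centre of symmetry, so none is chiral.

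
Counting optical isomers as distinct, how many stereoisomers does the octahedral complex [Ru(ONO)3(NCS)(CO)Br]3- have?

In an octahedral complex each vertex has one trans partner and four cis neighbours.
The distinct arrangements are (4 in all): ONO mer (3 arrangements); ONO fac (chiral).
One of these lacks any improper symmetry element and so occurs as an enantiomeric pair, giving 4 + 1 = 5 stereoisomers in total.

5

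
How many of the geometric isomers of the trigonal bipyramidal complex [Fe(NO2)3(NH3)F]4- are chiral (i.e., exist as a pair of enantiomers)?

A trigonal bipyramid has two axial and three equatorial sites, which are chemically inequivalent.
Systematic placement gives 4 geometric isomers: NH3 axial, F axial; NH3 equatorial, F axial; NH3 axial, F equatorial; NH3 equatorial, F equatorial.
Each arrangement has an internal mirror plane or centre of symmetry, so none is chiral.

0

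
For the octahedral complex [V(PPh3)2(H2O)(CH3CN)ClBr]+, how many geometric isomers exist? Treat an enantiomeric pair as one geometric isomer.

9

The six octahedral sites form three mutually perpendicular trans pairs.
Systematic enumeration (placing each ligand type in turn and discarding arrangements equivalent by rotation or reflection) gives 9 geometric isomers.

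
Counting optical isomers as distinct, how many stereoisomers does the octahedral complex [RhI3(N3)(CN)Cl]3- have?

There are 4 geometric isomers: I mer (3 arrangements); I fac (chiral).
One of these lacks any improper symmetry element and so occurs as an enantiomeric pair, giving 4 + 1 = 5 stereoisomers in total.

5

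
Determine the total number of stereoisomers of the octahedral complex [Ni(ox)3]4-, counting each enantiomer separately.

In an octahedral complex each vertex has one trans partner and four cis neighbours.
Each ox is bidentate and must span two cis positions.
Only one geometric arrangement is possible; it has no improper symmetry element, so it exists as a pair of enantiomers (2 stereoisomers).

2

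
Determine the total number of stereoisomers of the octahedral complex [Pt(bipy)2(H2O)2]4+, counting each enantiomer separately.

An octahedron has six vertices in three trans pairs; every non-trans pair is cis.
Each bipy is bidentate and must span two cis positions.
Working through the distinct placements yields 2 geometric isomers: H2O trans; H2O cis (chiral).
One of these lacks any improper symmetry element and so occurs as an enantiomeric pair, giving 2 + 1 = 3 stereoisomers in total.

3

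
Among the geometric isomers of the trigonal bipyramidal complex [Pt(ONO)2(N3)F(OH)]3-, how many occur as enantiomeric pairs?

3

Placing the ligands in turn and identifying arrangements related by rotation or reflection leaves 7 distinct geometric isomers.
Of these, 3 lack any improper symmetry element and so occur as enantiomeric pairs, giving 7 + 3 = 10 stereoisomers in total.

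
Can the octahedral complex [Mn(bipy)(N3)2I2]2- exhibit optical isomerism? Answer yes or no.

yes

In an octahedral complex each vertex has one trans partner and four cis neighbours.
Each bipy is bidentate and must span two cis positions.
Working through the distinct placements yields 3 geometric isomers: N3 cis, I trans; N3 cis, I cis (chiral); N3 trans, I cis.
One of these lacks any improper symmetry element and so occurs as an enantiomeric pair, giving 3 + 1 = 4 stereoisomers in total.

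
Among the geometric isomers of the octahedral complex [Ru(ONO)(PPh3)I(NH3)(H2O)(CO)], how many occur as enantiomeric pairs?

15

In an octahedral complex each vertex has one trans partner and four cis neighbours.
Exhaustive case analysis gives 15 geometric isomers.
Of these, 15 lack any improper symmetry element and so occur as enantiomeric pairs, giving 15 + 15 = 30 stereoisomers in total.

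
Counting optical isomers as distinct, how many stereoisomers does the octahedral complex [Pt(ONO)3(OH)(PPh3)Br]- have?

5

In an octahedral complex each vertex has one trans partner and four cis neighbours.
The distinct arrangements are (4 in all): ONO mer (3 arrangements); ONO fac (chiral).
One of these lacks any improper symmetry element and so occurs as an enantiomeric pair, giving 4 + 1 = 5 stereoisomers in total.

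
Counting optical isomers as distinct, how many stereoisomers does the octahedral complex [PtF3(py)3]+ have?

2

In an octahedral complex each vertex has one trans partner and four cis neighbours.
There are 2 geometric isomers: F mer; F fac.
Each arrangement has an internal mirror plane or centre of symmetry, so none is chiral.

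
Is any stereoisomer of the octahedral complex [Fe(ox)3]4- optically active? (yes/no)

Each ox is bidentate and must span two cis positions.
Only one geometric arrangement is possible; it has no improper symmetry element, so it exists as a pair of enantiomers (2 stereoisomers).

yes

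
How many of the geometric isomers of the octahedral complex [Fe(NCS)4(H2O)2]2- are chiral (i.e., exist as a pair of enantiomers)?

The six octahedral sites form three mutually perpendicular trans pairs.
There are 2 geometric isomers: H2O trans; H2O cis.
Each arrangement has an internal mirror plane or centre of symmetry, so none is chiral.

0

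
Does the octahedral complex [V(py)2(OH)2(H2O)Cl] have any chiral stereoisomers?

yes

There are 6 geometric isomers: py trans, OH trans; py cis, OH cis (3 arrangements, 2 chiral); py trans, OH cis; py cis, OH trans.
Of these, 2 lack any improper symmetry element and so occur as enantiomeric pairs, giving 6 + 2 = 8 stereoisomers in total.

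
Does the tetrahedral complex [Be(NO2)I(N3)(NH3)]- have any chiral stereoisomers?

Only one geometric arrangement is possible; it has no improper symmetry element, so it exists as a pair of enantiomers (2 stereoisomers).

yes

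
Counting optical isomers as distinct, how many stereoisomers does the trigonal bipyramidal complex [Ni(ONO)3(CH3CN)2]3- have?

In a trigonal bipyramid the two axial positions differ from the three equatorial ones.
There are 3 geometric isomers: CH3CN both axial; CH3CN one axial, one equatorial; CH3CN both equatorial.
Each arrangement has an internal mirror plane or centre of symmetry, so none is chiral.

3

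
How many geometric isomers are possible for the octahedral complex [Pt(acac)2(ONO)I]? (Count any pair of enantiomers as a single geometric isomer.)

2

An octahedron has six vertices in three trans pairs; every non-trans pair is cis.
Each acac is bidentate and must span two cis positions.
The distinct arrangements are (2 in all): ONO and I mutually trans; ONO and I mutually cis (chiral).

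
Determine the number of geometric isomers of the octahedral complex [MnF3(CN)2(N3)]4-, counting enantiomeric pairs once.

3

An octahedron has six vertices in three trans pairs; every non-trans pair is cis.
Working through the distinct placements yields 3 geometric isomers: F mer, CN trans; F fac, CN cis; F mer, CN cis.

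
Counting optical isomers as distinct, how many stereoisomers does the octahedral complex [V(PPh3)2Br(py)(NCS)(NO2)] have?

15

In an octahedral complex each vertex has one trans partner and four cis neighbours.
Exhaustive case analysis gives 9 geometric isomers.
Of these, 6 lack any improper symmetry element and so occur as enantiomeric pairs, giving 9 + 6 = 15 stereoisomers in total.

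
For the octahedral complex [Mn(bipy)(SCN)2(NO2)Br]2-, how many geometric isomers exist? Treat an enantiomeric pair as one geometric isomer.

The six octahedral sites form three mutually perpendicular trans pairs.
Each bipy is bidentate and must span two cis positions.
The distinct arrangements are (4 in all): SCN cis (3 arrangements, 2 chiral); SCN trans.

4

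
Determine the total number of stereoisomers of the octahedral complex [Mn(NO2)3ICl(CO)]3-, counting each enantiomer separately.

5

The six octahedral sites form three mutually perpendicular trans pairs.
There are 4 geometric isomers: NO2 mer (3 arrangements); NO2 fac (chiral).
One of these lacks any improper symmetry element and so occurs as an enantiomeric pair, giving 4 + 1 = 5 stereoisomers in total.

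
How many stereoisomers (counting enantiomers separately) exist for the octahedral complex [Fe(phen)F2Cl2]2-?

The six octahedral sites form three mutually perpendicular trans pairs.
Each phen is bidentate and must span two cis positions.
Systematic placement gives 3 geometric isomers: F cis, Cl trans; F cis, Cl cis (chiral); F trans, Cl cis.
One of these lacks any improper symmetry element and so occurs as an enantiomeric pair, giving 3 + 1 = 4 stereoisomers in total.

4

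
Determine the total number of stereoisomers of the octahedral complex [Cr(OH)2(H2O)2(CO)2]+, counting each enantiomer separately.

6

In an octahedral complex each vertex has one trans partner and four cis neighbours.
Systematic placement gives 5 geometric isomers: OH trans, H2O trans, CO trans; OH cis, H2O cis, CO trans; OH trans, H2O cis, CO cis; OH cis, H2O cis, CO cis (chiral); OH cis, H2O trans, CO cis.
One of these lacks any improper symmetry element and so occurs as an enantiomeric pair, giving 5 + 1 = 6 stereoisomers in total.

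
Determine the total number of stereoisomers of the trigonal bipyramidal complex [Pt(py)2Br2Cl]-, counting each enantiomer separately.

6

A trigonal bipyramid has two axial and three equatorial sites, which are chemically inequivalent.
Systematic enumeration (placing each ligand type in turn and discarding arrangements equivalent by rotation or reflection) gives 5 geometric isomers.
One of these lacks any improper symmetry element and so occurs as an enantiomeric pair, giving 5 + 1 = 6 stereoisomers in total.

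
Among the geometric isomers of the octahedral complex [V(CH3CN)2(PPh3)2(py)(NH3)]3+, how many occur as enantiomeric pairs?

The six octahedral sites form three mutually perpendicular trans pairs.
The distinct arrangements are (6 in all): CH3CN trans, PPh3 cis; CH3CN trans, PPh3 trans; CH3CN cis, PPh3 cis (3 arrangements, 2 chiral); CH3CN cis, PPh3 trans.
Of these, 2 lack any improper symmetry element and so occur as enantiomeric pairs, giving 6 + 2 = 8 stereoisomers in total.

2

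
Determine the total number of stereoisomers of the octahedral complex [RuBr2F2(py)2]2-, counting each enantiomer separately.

6

The six octahedral sites form three mutually perpendicular trans pairs.
Working through the distinct placements yields 5 geometric isomers: Br trans, F trans, py trans; Br trans, F cis, py cis; Br cis, F cis, py trans; Br cis, F cis, py cis (chiral); Br cis, F trans, py cis.
One of these lacks any improper symmetry element and so occurs as an enantiomeric pair, giving 5 + 1 = 6 stereoisomers in total.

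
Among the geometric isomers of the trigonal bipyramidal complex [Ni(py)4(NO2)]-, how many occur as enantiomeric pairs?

0

Systematic placement gives 2 geometric isomers: NO2 axial; NO2 equatorial.
Each arrangement has an internal mirror plane or centre of symmetry, so none is chiral.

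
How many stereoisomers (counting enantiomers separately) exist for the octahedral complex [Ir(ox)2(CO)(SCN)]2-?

In an octahedral complex each vertex has one trans partner and four cis neighbours.
Each ox is bidentate and must span two cis positions.
The distinct arrangements are (2 in all): CO and SCN mutually trans; CO and SCN mutually cis (chiral).
One of these lacks any improper symmetry element and so occurs as an enantiomeric pair, giving 2 + 1 = 3 stereoisomers in total.

3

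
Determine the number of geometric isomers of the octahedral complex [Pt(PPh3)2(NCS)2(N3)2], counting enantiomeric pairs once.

An octahedron has six vertices in three trans pairs; every non-trans pair is cis.
Systematic placement gives 5 geometric isomers: PPh3 trans, NCS trans, N3 trans; PPh3 cis, NCS cis, N3 trans; PPh3 trans, NCS cis, N3 cis; PPh3 cis, NCS cis, N3 cis (chiral); PPh3 cis, NCS trans, N3 cis.

5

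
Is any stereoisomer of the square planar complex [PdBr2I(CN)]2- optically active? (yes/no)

no

In a square planar complex each vertex has one trans partner and two cis neighbours.
The distinct arrangements are (2 in all): Br cis; Br trans.
Each arrangement has an internal mirror plane or centre of symmetry, so none is chiral.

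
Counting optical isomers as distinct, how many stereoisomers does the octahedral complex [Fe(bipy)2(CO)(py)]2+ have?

3

In an octahedral complex each vertex has one trans partner and four cis neighbours.
Each bipy is bidentate and must span two cis positions.
Systematic placement gives 2 geometric isomers: CO and py mutually cis (chiral); CO and py mutually trans.
One of these lacks any improper symmetry element and so occurs as an enantiomeric pair, giving 2 + 1 = 3 stereoisomers in total.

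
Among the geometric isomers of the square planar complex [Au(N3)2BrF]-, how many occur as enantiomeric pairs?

In a square planar complex each vertex has one trans partner and two cis neighbours.
Systematic placement gives 2 geometric isomers: N3 cis; N3 trans.
Each arrangement has an internal mirror plane or centre of symmetry, so none is chiral.

0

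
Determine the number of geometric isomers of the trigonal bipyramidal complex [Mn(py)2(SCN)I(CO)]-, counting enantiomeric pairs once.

7

Exhaustive case analysis gives 7 geometric isomers.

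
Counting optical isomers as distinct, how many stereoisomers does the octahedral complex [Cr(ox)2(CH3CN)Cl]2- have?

In an octahedral complex each vertex has one trans partner and four cis neighbours.
Each ox is bidentate and must span two cis positions.
There are 2 geometric isomers: CH3CN and Cl mutually trans; CH3CN and Cl mutually cis (chiral).
One of these lacks any improper symmetry element and so occurs as an enantiomeric pair, giving 2 + 1 = 3 stereoisomers in total.

3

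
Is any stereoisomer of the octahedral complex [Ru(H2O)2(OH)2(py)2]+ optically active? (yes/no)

Working through the distinct placements yields 5 geometric isomers: H2O trans, OH trans, py trans; H2O trans, OH cis, py cis; H2O cis, OH cis, py trans; H2O cis, OH cis, py cis (chiral); H2O cis, OH trans, py cis.
One of these lacks any improper symmetry element and so occurs as an enantiomeric pair, giving 5 + 1 = 6 stereoisomers in total.

yes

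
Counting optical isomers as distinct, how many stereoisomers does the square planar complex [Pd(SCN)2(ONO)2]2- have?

There are 2 geometric isomers: SCN cis; SCN trans.
Each arrangement has an internal mirror plane or centre of symmetry, so none is chiral.

2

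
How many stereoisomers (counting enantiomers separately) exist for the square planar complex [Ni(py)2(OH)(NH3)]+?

A square has two trans pairs of vertices; adjacent vertices are cis.
The distinct arrangements are (2 in all): py cis; py trans.
Each arrangement has an internal mirror plane or centre of symmetry, so none is chiral.

2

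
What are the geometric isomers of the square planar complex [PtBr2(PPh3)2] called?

cis and trans

A square has two trans pairs of vertices; adjacent vertices are cis.
Systematic placement gives 2 geometric isomers: Br cis; Br trans.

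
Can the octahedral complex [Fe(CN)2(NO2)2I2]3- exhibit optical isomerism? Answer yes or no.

In an octahedral complex each vertex has one trans partner and four cis neighbours.
Systematic placement gives 5 geometric isomers: CN trans, NO2 trans, I trans; CN trans, NO2 cis, I cis; CN cis, NO2 trans, I cis; CN cis, NO2 cis, I cis (chiral); CN cis, NO2 cis, I trans.
One of these lacks any improper symmetry element and so occurs as an enantiomeric pair, giving 5 + 1 = 6 stereoisomers in total.

yes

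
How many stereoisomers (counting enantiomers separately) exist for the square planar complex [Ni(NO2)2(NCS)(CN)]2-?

A square has two trans pairs of vertices; adjacent vertices are cis.
There are 2 geometric isomers: NO2 cis; NO2 trans.
Each arrangement has an internal mirror plane or centre of symmetry, so none is chiral.

2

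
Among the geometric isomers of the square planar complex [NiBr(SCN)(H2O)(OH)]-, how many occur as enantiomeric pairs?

0

In a square planar complex each vertex has one trans partner and two cis neighbours.
There are 3 geometric isomers: (Br/OH trans, H2O/SCN trans); (Br/SCN trans, H2O/OH trans); (Br/H2O trans, OH/SCN trans).
Each arrangement has an internal mirror plane or centre of symmetry, so none is chiral.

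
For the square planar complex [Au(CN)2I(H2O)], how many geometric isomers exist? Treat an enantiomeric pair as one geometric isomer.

2

A square has two trans pairs of vertices; adjacent vertices are cis.
Systematic placement gives 2 geometric isomers: CN cis; CN trans.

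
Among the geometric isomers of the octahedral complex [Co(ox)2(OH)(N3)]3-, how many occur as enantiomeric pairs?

1

The six octahedral sites form three mutually perpendicular trans pairs.
Each ox is bidentate and must span two cis positions.
Working through the distinct placements yields 2 geometric isomers: OH and N3 mutually trans; OH and N3 mutually cis (chiral).
One of these lacks any improper symmetry element and so occurs as an enantiomeric pair, giving 2 + 1 = 3 stereoisomers in total.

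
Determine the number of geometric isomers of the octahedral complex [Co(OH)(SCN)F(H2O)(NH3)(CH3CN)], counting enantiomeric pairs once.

The six octahedral sites form three mutually perpendicular trans pairs.
Placing the ligands in turn and identifying arrangements related by rotation or reflection leaves 15 distinct geometric isomers.

15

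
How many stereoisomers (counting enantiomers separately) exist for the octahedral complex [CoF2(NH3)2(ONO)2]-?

In an octahedral complex each vertex has one trans partner and four cis neighbours.
Working through the distinct placements yields 5 geometric isomers: F trans, NH3 trans, ONO trans; F trans, NH3 cis, ONO cis; F cis, NH3 cis, ONO trans; F cis, NH3 cis, ONO cis (chiral); F cis, NH3 trans, ONO cis.
One of these lacks any improper symmetry element and so occurs as an enantiomeric pair, giving 5 + 1 = 6 stereoisomers in total.

6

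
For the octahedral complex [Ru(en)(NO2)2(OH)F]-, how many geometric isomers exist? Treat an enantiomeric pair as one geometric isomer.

4

The six octahedral sites form three mutually perpendicular trans pairs.
Each en is bidentate and must span two cis positions.
Working through the distinct placements yields 4 geometric isomers: NO2 cis (3 arrangements, 2 chiral); NO2 trans.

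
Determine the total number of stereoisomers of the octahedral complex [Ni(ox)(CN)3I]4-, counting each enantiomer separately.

2

The six octahedral sites form three mutually perpendicular trans pairs.
Each ox is bidentate and must span two cis positions.
The distinct arrangements are (2 in all): CN mer; CN fac.
Each arrangement has an internal mirror plane or centre of symmetry, so none is chiral.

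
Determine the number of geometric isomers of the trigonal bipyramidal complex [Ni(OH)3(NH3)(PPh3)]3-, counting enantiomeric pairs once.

4

A trigonal bipyramid has two axial and three equatorial sites, which are chemically inequivalent.
There are 4 geometric isomers: NH3 axial, PPh3 equatorial; NH3 axial, PPh3 axial; NH3 equatorial, PPh3 equatorial; NH3 equatorial, PPh3 axial.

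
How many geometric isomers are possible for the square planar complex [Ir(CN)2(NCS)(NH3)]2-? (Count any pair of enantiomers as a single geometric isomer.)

A square has two trans pairs of vertices; adjacent vertices are cis.
Working through the distinct placements yields 2 geometric isomers: CN cis; CN trans.

2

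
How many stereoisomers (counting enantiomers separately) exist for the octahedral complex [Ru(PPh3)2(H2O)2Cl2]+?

An octahedron has six vertices in three trans pairs; every non-trans pair is cis.
There are 5 geometric isomers: PPh3 trans, H2O trans, Cl trans; PPh3 cis, H2O cis, Cl trans; PPh3 trans, H2O cis, Cl cis; PPh3 cis, H2O cis, Cl cis (chiral); PPh3 cis, H2O trans, Cl cis.
One of these lacks any improper symmetry element and so occurs as an enantiomeric pair, giving 5 + 1 = 6 stereoisomers in total.

6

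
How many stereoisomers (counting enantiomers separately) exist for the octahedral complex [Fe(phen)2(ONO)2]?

3

An octahedron has six vertices in three trans pairs; every non-trans pair is cis.
Each phen is bidentate and must span two cis positions.
Systematic placement gives 2 geometric isomers: ONO trans; ONO cis (chiral).
One of these lacks any improper symmetry element and so occurs as an enantiomeric pair, giving 2 + 1 = 3 stereoisomers in total.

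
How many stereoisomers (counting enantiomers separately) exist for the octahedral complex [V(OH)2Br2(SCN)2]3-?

In an octahedral complex each vertex has one trans partner and four cis neighbours.
There are 5 geometric isomers: OH trans, Br trans, SCN trans; OH cis, Br trans, SCN cis; OH cis, Br cis, SCN trans; OH cis, Br cis, SCN cis (chiral); OH trans, Br cis, SCN cis.
One of these lacks any improper symmetry element and so occurs as an enantiomeric pair, giving 5 + 1 = 6 stereoisomers in total.

6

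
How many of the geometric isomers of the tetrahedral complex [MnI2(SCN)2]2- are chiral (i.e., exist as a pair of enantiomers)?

0

All four vertices of a tetrahedron are equivalent and mutually adjacent, so cis/trans isomerism cannot arise.
Only one geometric arrangement is possible.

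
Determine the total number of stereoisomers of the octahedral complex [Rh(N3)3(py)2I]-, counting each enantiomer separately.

3

An octahedron has six vertices in three trans pairs; every non-trans pair is cis.
Systematic placement gives 3 geometric isomers: N3 mer, py trans; N3 fac, py cis; N3 mer, py cis.
Each arrangement has an internal mirror plane or centre of symmetry, so none is chiral.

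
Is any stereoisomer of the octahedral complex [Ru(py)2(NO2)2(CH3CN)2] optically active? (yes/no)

The six octahedral sites form three mutually perpendicular trans pairs.
The distinct arrangements are (5 in all): py trans, NO2 trans, CH3CN trans; py cis, NO2 cis, CH3CN trans; py trans, NO2 cis, CH3CN cis; py cis, NO2 cis, CH3CN cis (chiral); py cis, NO2 trans, CH3CN cis.
One of these lacks any improper symmetry element and so occurs as an enantiomeric pair, giving 5 + 1 = 6 stereoisomers in total.

yes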